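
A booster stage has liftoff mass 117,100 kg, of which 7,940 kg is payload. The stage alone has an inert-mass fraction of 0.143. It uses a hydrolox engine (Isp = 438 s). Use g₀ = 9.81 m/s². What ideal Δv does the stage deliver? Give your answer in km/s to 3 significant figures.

Δv ≈ 6.89 km/s

Stage wet mass = m₀ − payload = 117,100 − 7,940 = 109,160 kg.
Stage dry mass = ε × stage wet mass = 0.143 × 109,160 = 15,609.9 kg.
Burnout mass m_f = stage dry + payload = 15,609.9 + 7,940 = 23,549.9 kg.
v_e = Isp · g₀ = 438 × 9.81 = 4296.8 m/s.
From the ideal rocket equation, Δv = v_e · ln(117,100/23,549.9) = 4296.8 × ln(4.972) = 4296.8 × 1.6039 ≈ 6892 m/s.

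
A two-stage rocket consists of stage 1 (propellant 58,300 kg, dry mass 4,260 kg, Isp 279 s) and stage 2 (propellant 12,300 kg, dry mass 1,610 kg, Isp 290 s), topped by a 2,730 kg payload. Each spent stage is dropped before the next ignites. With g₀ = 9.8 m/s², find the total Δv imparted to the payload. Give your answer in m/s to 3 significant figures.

Δv ≈ 7460 m/s

Ignition mass of stage 1 = 58,300+4,260 + 12,300+1,610 + 2,730 = 79,200 kg.
Stage 1: m₀ = 79,200 kg, m_f = 79,200 − 58,300 = 20,900 kg; Δv = 279×9.8×ln(3.789) = 2734.2×1.3322 ≈ 3643 m/s.
Stage 2: m₀ = 16,640 kg, m_f = 16,640 − 12,300 = 4,340 kg; Δv = 290×9.8×ln(3.834) = 2842.0×1.3439 ≈ 3819 m/s.
Total Δv = 3643 + 3819 = 7462 m/s.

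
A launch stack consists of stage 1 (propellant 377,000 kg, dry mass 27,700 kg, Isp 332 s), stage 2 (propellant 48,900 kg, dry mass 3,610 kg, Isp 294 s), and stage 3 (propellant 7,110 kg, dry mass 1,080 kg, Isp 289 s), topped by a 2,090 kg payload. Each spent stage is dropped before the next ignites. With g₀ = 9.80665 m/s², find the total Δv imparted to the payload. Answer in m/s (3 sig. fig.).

Ignition mass of stage 1 = 377,000+27,700 + 48,900+3,610 + 7,110+1,080 + 2,090 = 467,490 kg.
Stage 1: m₀ = 467,490 kg, m_f = 467,490 − 377,000 = 90,490 kg; Δv = 332×9.80665×ln(5.166) = 3255.8×1.6421 ≈ 5346 m/s.
Stage 2: m₀ = 62,790 kg, m_f = 62,790 − 48,900 = 13,890 kg; Δv = 294×9.80665×ln(4.521) = 2883.2×1.5086 ≈ 4350 m/s.
Stage 3: m₀ = 10,280 kg, m_f = 10,280 − 7,110 = 3,170 kg; Δv = 289×9.80665×ln(3.243) = 2834.1×1.1765 ≈ 3334 m/s.
Total Δv = 5346 + 4350 + 3334 = 13030 m/s.

Δv ≈ 13000 m/s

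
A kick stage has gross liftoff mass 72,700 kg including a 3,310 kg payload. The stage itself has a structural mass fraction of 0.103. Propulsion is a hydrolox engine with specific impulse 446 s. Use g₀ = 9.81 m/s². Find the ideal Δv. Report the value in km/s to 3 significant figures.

Stage wet mass = m₀ − payload = 72,700 − 3,310 = 69,390 kg.
Stage dry mass = ε × stage wet mass = 0.103 × 69,390 = 7,147.17 kg.
Burnout mass m_f = stage dry + payload = 7,147.17 + 3,310 = 10,457.17 kg.
v_e = Isp · g₀ = 446 × 9.81 = 4375.3 m/s.
From the ideal rocket equation, Δv = v_e · ln(72,700/10,457.17) = 4375.3 × ln(6.952) = 4375.3 × 1.9391 ≈ 8484 m/s.

Δv ≈ 8.48 km/s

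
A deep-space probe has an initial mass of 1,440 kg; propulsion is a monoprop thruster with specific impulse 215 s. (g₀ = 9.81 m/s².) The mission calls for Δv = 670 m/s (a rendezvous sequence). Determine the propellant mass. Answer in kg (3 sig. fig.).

v_e = Isp · g₀ = 215 × 9.81 = 2109.2 m/s.
From the ideal rocket equation, m₀/m_f = exp(Δv / v_e) = exp(670 / 2109.2) = exp(0.3177) = 1.3739.
m_f = 1,440 / 1.3739 = 1,048.11 kg, so propellant = m₀ − m_f = 1,440 − 1,048.11 = 391.89 kg.

propellant mass ≈ 392 kg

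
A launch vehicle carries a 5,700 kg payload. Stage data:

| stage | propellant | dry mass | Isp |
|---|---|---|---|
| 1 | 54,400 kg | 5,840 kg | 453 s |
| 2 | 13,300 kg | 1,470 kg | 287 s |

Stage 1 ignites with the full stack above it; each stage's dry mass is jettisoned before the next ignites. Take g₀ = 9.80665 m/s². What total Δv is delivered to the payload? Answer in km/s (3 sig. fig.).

Δv ≈ 7.93 km/s

Ignition mass of stage 1 = 54,400+5,840 + 13,300+1,470 + 5,700 = 80,710 kg.
Stage 1: m₀ = 80,710 kg, m_f = 80,710 − 54,400 = 26,310 kg; Δv = 453×9.80665×ln(3.068) = 4442.4×1.1209 ≈ 4980 m/s.
Stage 2: m₀ = 20,470 kg, m_f = 20,470 − 13,300 = 7,170 kg; Δv = 287×9.80665×ln(2.855) = 2814.5×1.0491 ≈ 2953 m/s.
Total Δv = 4980 + 2953 = 7933 m/s.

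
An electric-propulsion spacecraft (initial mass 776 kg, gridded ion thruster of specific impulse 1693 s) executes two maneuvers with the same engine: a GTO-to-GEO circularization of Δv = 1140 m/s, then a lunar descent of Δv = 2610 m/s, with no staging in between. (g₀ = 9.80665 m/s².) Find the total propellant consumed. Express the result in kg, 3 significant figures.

v_e = Isp · g₀ = 1693 × 9.80665 = 16602.7 m/s.
After the first burn: m = 776 × exp(−1140/16602.7) = 776 × 0.93364 = 724.505 kg.
After the second burn: m = 724.505 × exp(−2610/16602.7) = 724.505 × 0.85453 = 619.111 kg.
Total propellant = m₀ − m_final = 776 − 619.111 = 156.889 kg.

total propellant consumed ≈ 157 kg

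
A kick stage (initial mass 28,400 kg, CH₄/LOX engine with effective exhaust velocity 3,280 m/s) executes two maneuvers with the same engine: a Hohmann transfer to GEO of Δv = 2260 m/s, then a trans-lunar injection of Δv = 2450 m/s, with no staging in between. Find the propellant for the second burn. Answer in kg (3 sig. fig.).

After the first burn: m = 28400 × exp(−2260/3280.0) = 28400 × 0.50207 = 14,258.8 kg.
After the second burn: m = 14,258.8 × exp(−2450/3280.0) = 14,258.8 × 0.47381 = 6,755.96 kg.
Second-burn propellant = 14,258.8 − 6,755.96 = 7,502.84 kg.

propellant for the second burn ≈ 7500 kg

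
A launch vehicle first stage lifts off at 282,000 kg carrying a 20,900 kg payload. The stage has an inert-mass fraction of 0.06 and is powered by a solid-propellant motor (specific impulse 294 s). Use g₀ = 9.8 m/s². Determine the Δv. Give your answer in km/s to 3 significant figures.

Δv ≈ 5.89 km/s

Stage wet mass = m₀ − payload = 282,000 − 20,900 = 261,100 kg.
Stage dry mass = ε × stage wet mass = 0.06 × 261,100 = 15,666 kg.
Burnout mass m_f = stage dry + payload = 15,666 + 20,900 = 36,566 kg.
v_e = Isp · g₀ = 294 × 9.8 = 2881.2 m/s.
Δv = v_e · ln(282,000/36,566) = 2881.2 × ln(7.712) = 2881.2 × 2.0428 ≈ 5886 m/s.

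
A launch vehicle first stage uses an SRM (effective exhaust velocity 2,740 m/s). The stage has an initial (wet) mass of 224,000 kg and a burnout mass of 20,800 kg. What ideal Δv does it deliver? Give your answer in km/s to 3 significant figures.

Δv ≈ 6.51 km/s

By the Tsiolkovsky rocket equation, Δv = v_e · ln(m₀/m_f) = 2740.0 × ln(10.77) = 2740.0 × 2.3767 ≈ 6512.1 m/s.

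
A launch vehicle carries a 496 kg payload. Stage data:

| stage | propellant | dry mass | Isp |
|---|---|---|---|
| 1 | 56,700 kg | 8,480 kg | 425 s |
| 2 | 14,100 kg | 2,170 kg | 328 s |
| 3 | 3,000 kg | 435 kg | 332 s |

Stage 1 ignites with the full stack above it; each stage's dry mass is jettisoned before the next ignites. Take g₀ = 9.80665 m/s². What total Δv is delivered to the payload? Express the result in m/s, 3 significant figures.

Δv ≈ 13100 m/s

Ignition mass of stage 1 = 56,700+8,480 + 14,100+2,170 + 3,000+435 + 496 = 85,381 kg.
Stage 1: m₀ = 85,381 kg, m_f = 85,381 − 56,700 = 28,681 kg; Δv = 425×9.80665×ln(2.977) = 4167.8×1.0909 ≈ 4547 m/s.
Stage 2: m₀ = 20,201 kg, m_f = 20,201 − 14,100 = 6,101 kg; Δv = 328×9.80665×ln(3.311) = 3216.6×1.1973 ≈ 3851 m/s.
Stage 3: m₀ = 3,931 kg, m_f = 3,931 − 3,000 = 931 kg; Δv = 332×9.80665×ln(4.222) = 3255.8×1.4404 ≈ 4690 m/s.
Total Δv = 4547 + 3851 + 4690 = 13088 m/s.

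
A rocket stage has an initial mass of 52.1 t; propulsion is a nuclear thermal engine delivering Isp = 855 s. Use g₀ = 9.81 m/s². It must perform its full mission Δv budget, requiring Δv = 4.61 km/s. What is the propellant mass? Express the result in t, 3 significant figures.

propellant mass ≈ 22.0 t

v_e = Isp · g₀ = 855 × 9.81 = 8387.6 m/s.
From the ideal rocket equation, m₀/m_f = exp(Δv / v_e) = exp(4610 / 8387.6) = exp(0.5496) = 1.7326.
m_f = 52.1 / 1.7326 = 30.0704 t, so propellant = m₀ − m_f = 52.1 − 30.0704 = 22.0296 t.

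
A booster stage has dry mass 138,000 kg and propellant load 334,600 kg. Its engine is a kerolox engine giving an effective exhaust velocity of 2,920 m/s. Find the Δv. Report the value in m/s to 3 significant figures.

m₀ = m_dry + m_prop = 138,000 + 334,600 = 472,600 kg.
Δv = v_e · ln(m₀/m_f) = 2920.0 × ln(3.425) = 2920.0 × 1.2310 ≈ 3594.5 m/s.

Δv ≈ 3590 m/s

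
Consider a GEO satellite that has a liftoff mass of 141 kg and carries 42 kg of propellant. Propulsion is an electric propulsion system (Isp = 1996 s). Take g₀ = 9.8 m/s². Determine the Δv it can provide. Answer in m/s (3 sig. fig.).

v_e = Isp · g₀ = 1996 × 9.8 = 19560.8 m/s.
m_f = m₀ − m_prop = 141 − 42 = 99 kg.
Δv = v_e · ln(m₀/m_f) = 19560.8 × ln(1.424) = 19560.8 × 0.3536 ≈ 6917.5 m/s.

Δv ≈ 6920 m/s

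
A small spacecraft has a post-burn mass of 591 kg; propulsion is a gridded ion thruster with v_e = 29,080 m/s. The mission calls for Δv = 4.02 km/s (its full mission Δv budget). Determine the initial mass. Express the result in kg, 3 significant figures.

initial mass ≈ 679 kg

By the Tsiolkovsky rocket equation, m₀/m_f = exp(Δv / v_e) = exp(4020 / 29080.0) = exp(0.1382) = 1.1483.
m₀ = m_f × 1.1483 = 591 × 1.1483 = 678.645 kg.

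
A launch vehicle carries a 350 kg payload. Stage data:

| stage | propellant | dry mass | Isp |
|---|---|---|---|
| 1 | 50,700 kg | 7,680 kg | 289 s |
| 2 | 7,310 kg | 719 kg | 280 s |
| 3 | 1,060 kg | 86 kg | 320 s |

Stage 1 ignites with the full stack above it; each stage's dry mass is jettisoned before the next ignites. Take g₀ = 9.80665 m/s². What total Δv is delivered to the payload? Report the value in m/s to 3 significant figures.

Δv ≈ 11800 m/s

Ignition mass of stage 1 = 50,700+7,680 + 7,310+719 + 1,060+86 + 350 = 67,905 kg.
Stage 1: m₀ = 67,905 kg, m_f = 67,905 − 50,700 = 17,205 kg; Δv = 289×9.80665×ln(3.947) = 2834.1×1.3729 ≈ 3891 m/s.
Stage 2: m₀ = 9,525 kg, m_f = 9,525 − 7,310 = 2,215 kg; Δv = 280×9.80665×ln(4.3) = 2745.9×1.4587 ≈ 4005 m/s.
Stage 3: m₀ = 1,496 kg, m_f = 1,496 − 1,060 = 436 kg; Δv = 320×9.80665×ln(3.431) = 3138.1×1.2329 ≈ 3869 m/s.
Total Δv = 3891 + 4005 + 3869 = 11765 m/s.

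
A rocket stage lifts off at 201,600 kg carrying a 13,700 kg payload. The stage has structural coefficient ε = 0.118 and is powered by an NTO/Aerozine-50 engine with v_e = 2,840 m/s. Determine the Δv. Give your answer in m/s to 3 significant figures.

Δv ≈ 4900 m/s

Stage wet mass = m₀ − payload = 201,600 − 13,700 = 187,900 kg.
Stage dry mass = ε × stage wet mass = 0.118 × 187,900 = 22,172.2 kg.
Burnout mass m_f = stage dry + payload = 22,172.2 + 13,700 = 35,872.2 kg.
Δv = v_e · ln(201,600/35,872.2) = 2840.0 × ln(5.62) = 2840.0 × 1.7263 ≈ 4903 m/s.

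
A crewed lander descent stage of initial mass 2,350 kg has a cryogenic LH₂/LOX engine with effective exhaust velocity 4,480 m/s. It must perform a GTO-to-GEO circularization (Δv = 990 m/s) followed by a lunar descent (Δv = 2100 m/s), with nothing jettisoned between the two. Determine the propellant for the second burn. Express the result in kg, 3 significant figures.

After the first burn: m = 2350 × exp(−990/4480.0) = 2350 × 0.80173 = 1,884.07 kg.
After the second burn: m = 1,884.07 × exp(−2100/4480.0) = 1,884.07 × 0.62578 = 1,179.01 kg.
Second-burn propellant = 1,884.07 − 1,179.01 = 705.06 kg.

propellant for the second burn ≈ 705 kg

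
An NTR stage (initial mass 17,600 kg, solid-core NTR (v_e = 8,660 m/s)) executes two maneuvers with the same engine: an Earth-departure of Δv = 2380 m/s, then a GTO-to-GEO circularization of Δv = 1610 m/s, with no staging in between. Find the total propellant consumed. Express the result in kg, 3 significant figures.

total propellant consumed ≈ 6500 kg

After the first burn: m = 17600 × exp(−2380/8660.0) = 17600 × 0.75970 = 13,370.7 kg.
After the second burn: m = 13,370.7 × exp(−1610/8660.0) = 13,370.7 × 0.83035 = 11,102.4 kg.
Total propellant = m₀ − m_final = 17600 − 11,102.4 = 6,497.6 kg.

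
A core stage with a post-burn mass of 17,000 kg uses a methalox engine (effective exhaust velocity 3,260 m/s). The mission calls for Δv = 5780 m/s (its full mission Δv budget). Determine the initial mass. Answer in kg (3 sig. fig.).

By the Tsiolkovsky rocket equation, m₀/m_f = exp(Δv / v_e) = exp(5780 / 3260.0) = exp(1.7730) = 5.8885.
m₀ = m_f × 5.8885 = 17,000 × 5.8885 = 100,105 kg.

initial mass ≈ 100000 kg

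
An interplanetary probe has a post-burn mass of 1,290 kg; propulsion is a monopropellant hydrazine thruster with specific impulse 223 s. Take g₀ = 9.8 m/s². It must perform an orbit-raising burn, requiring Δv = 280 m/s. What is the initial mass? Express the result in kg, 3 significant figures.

initial mass ≈ 1470 kg

v_e = Isp · g₀ = 223 × 9.8 = 2185.4 m/s.
Using Δv = v_e ln(m₀/m_f): m₀/m_f = exp(Δv / v_e) = exp(280 / 2185.4) = exp(0.1281) = 1.1367.
m₀ = m_f × 1.1367 = 1,290 × 1.1367 = 1,466.34 kg.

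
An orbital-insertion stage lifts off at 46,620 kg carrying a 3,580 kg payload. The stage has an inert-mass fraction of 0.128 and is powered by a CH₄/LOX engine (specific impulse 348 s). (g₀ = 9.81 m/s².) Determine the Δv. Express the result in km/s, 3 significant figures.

Δv ≈ 5.58 km/s

Stage wet mass = m₀ − payload = 46,620 − 3,580 = 43,040 kg.
Stage dry mass = ε × stage wet mass = 0.128 × 43,040 = 5,509.12 kg.
Burnout mass m_f = stage dry + payload = 5,509.12 + 3,580 = 9,089.12 kg.
v_e = Isp · g₀ = 348 × 9.81 = 3413.9 m/s.
Using Δv = v_e ln(m₀/m_f): Δv = v_e · ln(46,620/9,089.12) = 3413.9 × ln(5.129) = 3413.9 × 1.6350 ≈ 5582 m/s.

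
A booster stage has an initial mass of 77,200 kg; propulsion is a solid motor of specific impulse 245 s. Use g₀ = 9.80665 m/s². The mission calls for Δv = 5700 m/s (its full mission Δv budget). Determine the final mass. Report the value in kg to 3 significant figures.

v_e = Isp · g₀ = 245 × 9.80665 = 2402.6 m/s.
Rocket equation: m₀/m_f = exp(Δv / v_e) = exp(5700 / 2402.6) = exp(2.3724) = 10.7231.
m_f = m₀ / 10.7231 = 77,200 / 10.7231 = 7,199.41 kg.

final mass ≈ 7200 kg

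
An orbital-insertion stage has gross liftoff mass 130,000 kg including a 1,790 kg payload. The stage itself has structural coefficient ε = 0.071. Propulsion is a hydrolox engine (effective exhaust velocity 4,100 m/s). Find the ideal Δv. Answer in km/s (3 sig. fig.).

Stage wet mass = m₀ − payload = 130,000 − 1,790 = 128,210 kg.
Stage dry mass = ε × stage wet mass = 0.071 × 128,210 = 9,102.91 kg.
Burnout mass m_f = stage dry + payload = 9,102.91 + 1,790 = 10,892.91 kg.
From the ideal rocket equation, Δv = v_e · ln(130,000/10,892.91) = 4100.0 × ln(11.93) = 4100.0 × 2.4794 ≈ 10166 m/s.

Δv ≈ 10.2 km/s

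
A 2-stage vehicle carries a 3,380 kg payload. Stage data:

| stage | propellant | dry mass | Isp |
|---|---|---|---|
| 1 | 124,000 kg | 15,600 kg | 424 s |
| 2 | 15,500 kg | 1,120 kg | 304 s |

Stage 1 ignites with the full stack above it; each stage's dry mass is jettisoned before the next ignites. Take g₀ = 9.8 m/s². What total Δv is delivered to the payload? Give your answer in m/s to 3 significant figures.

Ignition mass of stage 1 = 124,000+15,600 + 15,500+1,120 + 3,380 = 159,600 kg.
Stage 1: m₀ = 159,600 kg, m_f = 159,600 − 124,000 = 35,600 kg; Δv = 424×9.8×ln(4.483) = 4155.2×1.5003 ≈ 6234 m/s.
Stage 2: m₀ = 20,000 kg, m_f = 20,000 − 15,500 = 4,500 kg; Δv = 304×9.8×ln(4.444) = 2979.2×1.4917 ≈ 4444 m/s.
Total Δv = 6234 + 4444 = 10678 m/s.

Δv ≈ 10700 m/s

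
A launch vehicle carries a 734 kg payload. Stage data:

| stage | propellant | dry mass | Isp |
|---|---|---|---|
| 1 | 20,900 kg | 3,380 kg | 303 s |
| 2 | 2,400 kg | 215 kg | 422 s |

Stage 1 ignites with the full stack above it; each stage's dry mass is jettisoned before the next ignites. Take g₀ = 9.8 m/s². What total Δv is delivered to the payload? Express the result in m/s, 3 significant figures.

Ignition mass of stage 1 = 20,900+3,380 + 2,400+215 + 734 = 27,629 kg.
Stage 1: m₀ = 27,629 kg, m_f = 27,629 − 20,900 = 6,729 kg; Δv = 303×9.8×ln(4.106) = 2969.4×1.4124 ≈ 4194 m/s.
Stage 2: m₀ = 3,349 kg, m_f = 3,349 − 2,400 = 949 kg; Δv = 422×9.8×ln(3.529) = 4135.6×1.2610 ≈ 5215 m/s.
Total Δv = 4194 + 5215 = 9409 m/s.

Δv ≈ 9410 m/s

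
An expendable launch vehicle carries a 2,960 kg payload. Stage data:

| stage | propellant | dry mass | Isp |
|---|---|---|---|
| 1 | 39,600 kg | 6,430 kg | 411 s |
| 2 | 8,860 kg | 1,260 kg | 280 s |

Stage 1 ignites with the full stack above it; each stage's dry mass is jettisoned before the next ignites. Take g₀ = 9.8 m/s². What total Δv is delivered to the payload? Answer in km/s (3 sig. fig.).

Ignition mass of stage 1 = 39,600+6,430 + 8,860+1,260 + 2,960 = 59,110 kg.
Stage 1: m₀ = 59,110 kg, m_f = 59,110 − 39,600 = 19,510 kg; Δv = 411×9.8×ln(3.03) = 4027.8×1.1085 ≈ 4465 m/s.
Stage 2: m₀ = 13,080 kg, m_f = 13,080 − 8,860 = 4,220 kg; Δv = 280×9.8×ln(3.1) = 2744.0×1.1312 ≈ 3104 m/s.
Total Δv = 4465 + 3104 = 7569 m/s.

Δv ≈ 7.57 km/s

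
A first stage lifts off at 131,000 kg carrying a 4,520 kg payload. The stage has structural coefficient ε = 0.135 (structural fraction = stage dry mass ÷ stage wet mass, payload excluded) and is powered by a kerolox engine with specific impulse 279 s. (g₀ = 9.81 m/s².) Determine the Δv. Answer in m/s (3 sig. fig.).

Δv ≈ 4930 m/s

Stage wet mass = m₀ − payload = 131,000 − 4,520 = 126,480 kg.
Stage dry mass = ε × stage wet mass = 0.135 × 126,480 = 17,074.8 kg.
Burnout mass m_f = stage dry + payload = 17,074.8 + 4,520 = 21,594.8 kg.
v_e = Isp · g₀ = 279 × 9.81 = 2737.0 m/s.
Δv = v_e · ln(131,000/21,594.8) = 2737.0 × ln(6.066) = 2737.0 × 1.8027 ≈ 4934 m/s.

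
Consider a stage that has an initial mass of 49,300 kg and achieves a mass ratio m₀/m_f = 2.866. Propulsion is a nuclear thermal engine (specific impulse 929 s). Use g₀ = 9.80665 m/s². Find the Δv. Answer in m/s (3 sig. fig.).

Δv ≈ 9590 m/s

v_e = Isp · g₀ = 929 × 9.80665 = 9110.4 m/s.
From the ideal rocket equation, Δv = v_e · ln(2.866) = 9110.4 × 1.0529 ≈ 9592.5 m/s.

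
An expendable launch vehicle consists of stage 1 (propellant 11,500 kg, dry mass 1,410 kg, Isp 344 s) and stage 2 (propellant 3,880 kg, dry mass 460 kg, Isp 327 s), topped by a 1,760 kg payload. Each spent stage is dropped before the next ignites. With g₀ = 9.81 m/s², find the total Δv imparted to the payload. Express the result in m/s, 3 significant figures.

Ignition mass of stage 1 = 11,500+1,410 + 3,880+460 + 1,760 = 19,010 kg.
Stage 1: m₀ = 19,010 kg, m_f = 19,010 − 11,500 = 7,510 kg; Δv = 344×9.81×ln(2.531) = 3374.6×0.9287 ≈ 3134 m/s.
Stage 2: m₀ = 6,100 kg, m_f = 6,100 − 3,880 = 2,220 kg; Δv = 327×9.81×ln(2.748) = 3207.9×1.0108 ≈ 3242 m/s.
Total Δv = 3134 + 3242 = 6376 m/s.

Δv ≈ 6380 m/s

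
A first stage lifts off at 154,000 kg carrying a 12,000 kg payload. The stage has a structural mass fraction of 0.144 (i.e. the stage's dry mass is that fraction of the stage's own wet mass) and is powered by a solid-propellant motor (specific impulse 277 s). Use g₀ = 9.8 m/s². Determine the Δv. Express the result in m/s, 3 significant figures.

Stage wet mass = m₀ − payload = 154,000 − 12,000 = 142,000 kg.
Stage dry mass = ε × stage wet mass = 0.144 × 142,000 = 20,448 kg.
Burnout mass m_f = stage dry + payload = 20,448 + 12,000 = 32,448 kg.
v_e = Isp · g₀ = 277 × 9.8 = 2714.6 m/s.
By the Tsiolkovsky rocket equation, Δv = v_e · ln(154,000/32,448) = 2714.6 × ln(4.746) = 2714.6 × 1.5573 ≈ 4227 m/s.

Δv ≈ 4230 m/s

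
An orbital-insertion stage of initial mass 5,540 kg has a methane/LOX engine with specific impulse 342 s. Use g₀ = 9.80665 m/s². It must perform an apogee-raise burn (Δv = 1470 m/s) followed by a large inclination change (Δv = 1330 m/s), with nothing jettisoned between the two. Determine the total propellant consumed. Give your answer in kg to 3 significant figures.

v_e = Isp · g₀ = 342 × 9.80665 = 3353.9 m/s.
After the first burn: m = 5540 × exp(−1470/3353.9) = 5540 × 0.64513 = 3,574.02 kg.
After the second burn: m = 3,574.02 × exp(−1330/3353.9) = 3,574.02 × 0.67263 = 2,403.99 kg.
Total propellant = m₀ − m_final = 5540 − 2,403.99 = 3,136.01 kg.

total propellant consumed ≈ 3140 kg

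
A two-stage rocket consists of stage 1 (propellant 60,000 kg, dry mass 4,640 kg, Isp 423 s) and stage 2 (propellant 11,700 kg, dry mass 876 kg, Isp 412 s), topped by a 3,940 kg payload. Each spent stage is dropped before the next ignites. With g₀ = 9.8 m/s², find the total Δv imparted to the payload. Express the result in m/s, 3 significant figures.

Δv ≈ 10500 m/s

Ignition mass of stage 1 = 60,000+4,640 + 11,700+876 + 3,940 = 81,156 kg.
Stage 1: m₀ = 81,156 kg, m_f = 81,156 − 60,000 = 21,156 kg; Δv = 423×9.8×ln(3.836) = 4145.4×1.3444 ≈ 5573 m/s.
Stage 2: m₀ = 16,516 kg, m_f = 16,516 − 11,700 = 4,816 kg; Δv = 412×9.8×ln(3.429) = 4037.6×1.2324 ≈ 4976 m/s.
Total Δv = 5573 + 4976 = 10549 m/s.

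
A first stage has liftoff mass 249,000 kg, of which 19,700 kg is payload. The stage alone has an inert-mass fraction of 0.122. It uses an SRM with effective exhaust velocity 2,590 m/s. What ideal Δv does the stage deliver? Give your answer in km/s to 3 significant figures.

Stage wet mass = m₀ − payload = 249,000 − 19,700 = 229,300 kg.
Stage dry mass = ε × stage wet mass = 0.122 × 229,300 = 27,974.6 kg.
Burnout mass m_f = stage dry + payload = 27,974.6 + 19,700 = 47,674.6 kg.
Δv = v_e · ln(249,000/47,674.6) = 2590.0 × ln(5.223) = 2590.0 × 1.6531 ≈ 4281 m/s.

Δv ≈ 4.28 km/s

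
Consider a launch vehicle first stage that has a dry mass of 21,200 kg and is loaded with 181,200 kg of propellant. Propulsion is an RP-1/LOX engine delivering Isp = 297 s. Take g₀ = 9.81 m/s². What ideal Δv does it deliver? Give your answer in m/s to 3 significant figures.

Δv ≈ 6570 m/s

v_e = Isp · g₀ = 297 × 9.81 = 2913.6 m/s.
m₀ = m_dry + m_prop = 21,200 + 181,200 = 202,400 kg.
Rocket equation: Δv = v_e · ln(m₀/m_f) = 2913.6 × ln(9.547) = 2913.6 × 2.2562 ≈ 6573.7 m/s.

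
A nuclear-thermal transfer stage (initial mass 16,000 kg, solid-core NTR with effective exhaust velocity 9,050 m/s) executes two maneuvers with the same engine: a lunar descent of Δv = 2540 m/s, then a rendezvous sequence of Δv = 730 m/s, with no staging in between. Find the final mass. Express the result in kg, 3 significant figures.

final mass ≈ 11100 kg

After the first burn: m = 16000 × exp(−2540/9050.0) = 16000 × 0.75528 = 12,084.5 kg.
After the second burn: m = 12,084.5 × exp(−730/9050.0) = 12,084.5 × 0.92250 = 11,148 kg.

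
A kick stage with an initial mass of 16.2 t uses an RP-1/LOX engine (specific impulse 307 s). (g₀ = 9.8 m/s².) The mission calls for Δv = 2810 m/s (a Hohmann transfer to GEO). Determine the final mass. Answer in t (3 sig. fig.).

v_e = Isp · g₀ = 307 × 9.8 = 3008.6 m/s.
m₀/m_f = exp(Δv / v_e) = exp(2810 / 3008.6) = exp(0.9340) = 2.5446.
m_f = m₀ / 2.5446 = 16.2 / 2.5446 = 6.36642 t.

final mass ≈ 6.37 t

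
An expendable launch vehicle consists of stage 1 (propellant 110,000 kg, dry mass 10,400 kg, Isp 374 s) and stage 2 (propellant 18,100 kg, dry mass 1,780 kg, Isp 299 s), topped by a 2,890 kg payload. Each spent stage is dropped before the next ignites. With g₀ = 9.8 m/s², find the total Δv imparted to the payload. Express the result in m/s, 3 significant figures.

Ignition mass of stage 1 = 110,000+10,400 + 18,100+1,780 + 2,890 = 143,170 kg.
Stage 1: m₀ = 143,170 kg, m_f = 143,170 − 110,000 = 33,170 kg; Δv = 374×9.8×ln(4.316) = 3665.2×1.4624 ≈ 5360 m/s.
Stage 2: m₀ = 22,770 kg, m_f = 22,770 − 18,100 = 4,670 kg; Δv = 299×9.8×ln(4.876) = 2930.2×1.5843 ≈ 4642 m/s.
Total Δv = 5360 + 4642 = 10002 m/s.

Δv ≈ 10000 m/s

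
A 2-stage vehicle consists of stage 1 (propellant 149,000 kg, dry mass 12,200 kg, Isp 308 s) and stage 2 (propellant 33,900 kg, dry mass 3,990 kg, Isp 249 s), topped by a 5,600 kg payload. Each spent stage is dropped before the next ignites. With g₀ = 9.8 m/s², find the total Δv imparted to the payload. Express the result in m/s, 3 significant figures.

Ignition mass of stage 1 = 149,000+12,200 + 33,900+3,990 + 5,600 = 204,690 kg.
Stage 1: m₀ = 204,690 kg, m_f = 204,690 − 149,000 = 55,690 kg; Δv = 308×9.8×ln(3.676) = 3018.4×1.3017 ≈ 3929 m/s.
Stage 2: m₀ = 43,490 kg, m_f = 43,490 − 33,900 = 9,590 kg; Δv = 249×9.8×ln(4.535) = 2440.2×1.5118 ≈ 3689 m/s.
Total Δv = 3929 + 3689 = 7618 m/s.

Δv ≈ 7620 m/s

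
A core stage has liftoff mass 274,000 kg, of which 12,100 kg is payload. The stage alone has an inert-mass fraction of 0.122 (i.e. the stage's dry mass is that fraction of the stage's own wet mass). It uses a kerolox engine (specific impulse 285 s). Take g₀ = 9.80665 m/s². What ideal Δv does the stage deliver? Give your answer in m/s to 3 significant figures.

Stage wet mass = m₀ − payload = 274,000 − 12,100 = 261,900 kg.
Stage dry mass = ε × stage wet mass = 0.122 × 261,900 = 31,951.8 kg.
Burnout mass m_f = stage dry + payload = 31,951.8 + 12,100 = 44,051.8 kg.
v_e = Isp · g₀ = 285 × 9.80665 = 2794.9 m/s.
From the ideal rocket equation, Δv = v_e · ln(274,000/44,051.8) = 2794.9 × ln(6.22) = 2794.9 × 1.8278 ≈ 5108 m/s.

Δv ≈ 5110 m/s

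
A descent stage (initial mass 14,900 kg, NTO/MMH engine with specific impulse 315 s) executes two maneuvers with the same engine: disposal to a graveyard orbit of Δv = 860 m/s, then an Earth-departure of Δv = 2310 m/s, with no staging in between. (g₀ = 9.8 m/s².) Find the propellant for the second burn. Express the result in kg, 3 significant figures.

propellant for the second burn ≈ 5940 kg

v_e = Isp · g₀ = 315 × 9.8 = 3087.0 m/s.
After the first burn: m = 14900 × exp(−860/3087.0) = 14900 × 0.75685 = 11,277.1 kg.
After the second burn: m = 11,277.1 × exp(−2310/3087.0) = 11,277.1 × 0.47317 = 5,335.99 kg.
Second-burn propellant = 11,277.1 − 5,335.99 = 5,941.11 kg.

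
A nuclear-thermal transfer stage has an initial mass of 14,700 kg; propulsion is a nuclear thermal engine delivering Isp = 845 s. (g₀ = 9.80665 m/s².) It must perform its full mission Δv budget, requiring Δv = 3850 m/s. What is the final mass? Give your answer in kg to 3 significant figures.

v_e = Isp · g₀ = 845 × 9.80665 = 8286.6 m/s.
m₀/m_f = exp(Δv / v_e) = exp(3850 / 8286.6) = exp(0.4646) = 1.5914.
m_f = m₀ / 1.5914 = 14,700 / 1.5914 = 9,237.15 kg.

final mass ≈ 9240 kg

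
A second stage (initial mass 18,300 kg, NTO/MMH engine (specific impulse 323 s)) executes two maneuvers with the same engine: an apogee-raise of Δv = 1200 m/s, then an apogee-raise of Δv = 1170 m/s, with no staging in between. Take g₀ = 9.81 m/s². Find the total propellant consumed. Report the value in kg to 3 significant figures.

total propellant consumed ≈ 9640 kg

v_e = Isp · g₀ = 323 × 9.81 = 3168.6 m/s.
After the first burn: m = 18300 × exp(−1200/3168.6) = 18300 × 0.68474 = 12,530.7 kg.
After the second burn: m = 12,530.7 × exp(−1170/3168.6) = 12,530.7 × 0.69126 = 8,661.97 kg.
Total propellant = m₀ − m_final = 18300 − 8,661.97 = 9,638.03 kg.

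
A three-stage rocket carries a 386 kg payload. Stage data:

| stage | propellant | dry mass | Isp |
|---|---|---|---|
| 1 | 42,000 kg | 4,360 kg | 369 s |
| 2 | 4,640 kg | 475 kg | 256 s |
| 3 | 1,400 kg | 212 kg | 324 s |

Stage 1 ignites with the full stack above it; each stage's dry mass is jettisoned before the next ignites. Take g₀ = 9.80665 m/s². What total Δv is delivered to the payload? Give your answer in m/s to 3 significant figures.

Ignition mass of stage 1 = 42,000+4,360 + 4,640+475 + 1,400+212 + 386 = 53,473 kg.
Stage 1: m₀ = 53,473 kg, m_f = 53,473 − 42,000 = 11,473 kg; Δv = 369×9.80665×ln(4.661) = 3618.7×1.5392 ≈ 5570 m/s.
Stage 2: m₀ = 7,113 kg, m_f = 7,113 − 4,640 = 2,473 kg; Δv = 256×9.80665×ln(2.876) = 2510.5×1.0565 ≈ 2652 m/s.
Stage 3: m₀ = 1,998 kg, m_f = 1,998 − 1,400 = 598 kg; Δv = 324×9.80665×ln(3.341) = 3177.4×1.2063 ≈ 3833 m/s.
Total Δv = 5570 + 2652 + 3833 = 12055 m/s.

Δv ≈ 12100 m/s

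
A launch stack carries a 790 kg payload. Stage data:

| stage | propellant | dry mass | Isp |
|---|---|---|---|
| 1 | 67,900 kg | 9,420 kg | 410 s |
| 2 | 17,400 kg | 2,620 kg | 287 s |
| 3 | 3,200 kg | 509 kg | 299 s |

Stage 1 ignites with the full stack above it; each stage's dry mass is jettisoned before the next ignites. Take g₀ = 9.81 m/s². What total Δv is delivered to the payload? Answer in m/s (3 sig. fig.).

Δv ≈ 11500 m/s

Ignition mass of stage 1 = 67,900+9,420 + 17,400+2,620 + 3,200+509 + 790 = 101,839 kg.
Stage 1: m₀ = 101,839 kg, m_f = 101,839 − 67,900 = 33,939 kg; Δv = 410×9.81×ln(3.001) = 4022.1×1.0988 ≈ 4420 m/s.
Stage 2: m₀ = 24,519 kg, m_f = 24,519 − 17,400 = 7,119 kg; Δv = 287×9.81×ln(3.444) = 2815.5×1.2367 ≈ 3482 m/s.
Stage 3: m₀ = 4,499 kg, m_f = 4,499 − 3,200 = 1,299 kg; Δv = 299×9.81×ln(3.463) = 2933.2×1.2423 ≈ 3644 m/s.
Total Δv = 4420 + 3482 + 3644 = 11546 m/s.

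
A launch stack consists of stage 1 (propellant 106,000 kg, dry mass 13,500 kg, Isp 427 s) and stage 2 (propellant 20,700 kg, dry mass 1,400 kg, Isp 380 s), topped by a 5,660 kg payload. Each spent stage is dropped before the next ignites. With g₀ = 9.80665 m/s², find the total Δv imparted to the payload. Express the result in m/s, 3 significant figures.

Δv ≈ 10400 m/s

Ignition mass of stage 1 = 106,000+13,500 + 20,700+1,400 + 5,660 = 147,260 kg.
Stage 1: m₀ = 147,260 kg, m_f = 147,260 − 106,000 = 41,260 kg; Δv = 427×9.80665×ln(3.569) = 4187.4×1.2723 ≈ 5328 m/s.
Stage 2: m₀ = 27,760 kg, m_f = 27,760 − 20,700 = 7,060 kg; Δv = 380×9.80665×ln(3.932) = 3726.5×1.3692 ≈ 5102 m/s.
Total Δv = 5328 + 5102 = 10430 m/s.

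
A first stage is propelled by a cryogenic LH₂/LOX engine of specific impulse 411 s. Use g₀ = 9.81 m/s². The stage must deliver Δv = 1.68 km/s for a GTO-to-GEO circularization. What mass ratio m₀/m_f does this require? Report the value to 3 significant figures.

v_e = Isp · g₀ = 411 × 9.81 = 4031.9 m/s.
By the Tsiolkovsky rocket equation, m₀/m_f = exp(Δv / v_e) = exp(1680 / 4031.9) = exp(0.4167) = 1.5169.

mass ratio ≈ 1.52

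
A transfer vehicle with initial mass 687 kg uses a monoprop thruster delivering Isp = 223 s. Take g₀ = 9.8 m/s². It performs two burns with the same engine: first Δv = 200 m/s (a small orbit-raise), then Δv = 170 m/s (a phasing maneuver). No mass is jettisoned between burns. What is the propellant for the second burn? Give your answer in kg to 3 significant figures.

propellant for the second burn ≈ 46.9 kg

v_e = Isp · g₀ = 223 × 9.8 = 2185.4 m/s.
After the first burn: m = 687 × exp(−200/2185.4) = 687 × 0.91255 = 626.922 kg.
After the second burn: m = 626.922 × exp(−170/2185.4) = 626.922 × 0.92516 = 580.003 kg.
Second-burn propellant = 626.922 − 580.003 = 46.919 kg.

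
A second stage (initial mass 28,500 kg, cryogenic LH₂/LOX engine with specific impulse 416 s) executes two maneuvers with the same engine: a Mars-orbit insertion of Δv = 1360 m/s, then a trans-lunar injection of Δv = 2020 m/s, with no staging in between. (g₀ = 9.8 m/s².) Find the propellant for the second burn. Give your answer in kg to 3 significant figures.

propellant for the second burn ≈ 7980 kg

v_e = Isp · g₀ = 416 × 9.8 = 4076.8 m/s.
After the first burn: m = 28500 × exp(−1360/4076.8) = 28500 × 0.71634 = 20,415.7 kg.
After the second burn: m = 20,415.7 × exp(−2020/4076.8) = 20,415.7 × 0.60927 = 12,438.7 kg.
Second-burn propellant = 20,415.7 − 12,438.7 = 7,977 kg.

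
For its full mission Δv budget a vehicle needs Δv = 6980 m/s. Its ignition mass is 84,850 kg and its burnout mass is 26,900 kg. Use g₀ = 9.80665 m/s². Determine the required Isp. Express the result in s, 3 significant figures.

Isp ≈ 620 s

ln(m₀/m_f) = ln(84850/26900) = ln(3.154) = 1.1488.
v_e = Δv / ln(m₀/m_f) = 6980 / 1.1488 = 6076.1 m/s.
Isp = v_e / g₀ = 6076.1 / 9.80665 = 619.6 s.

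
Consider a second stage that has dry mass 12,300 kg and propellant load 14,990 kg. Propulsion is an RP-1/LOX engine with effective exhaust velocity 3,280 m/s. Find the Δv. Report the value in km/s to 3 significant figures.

Δv ≈ 2.61 km/s

m₀ = m_dry + m_prop = 12,300 + 14,990 = 27,290 kg.
Rocket equation: Δv = v_e · ln(m₀/m_f) = 3280.0 × ln(2.219) = 3280.0 × 0.7969 ≈ 2613.9 m/s.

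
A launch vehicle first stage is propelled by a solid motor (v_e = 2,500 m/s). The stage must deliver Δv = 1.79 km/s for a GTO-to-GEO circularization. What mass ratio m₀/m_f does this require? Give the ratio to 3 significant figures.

Using Δv = v_e ln(m₀/m_f): m₀/m_f = exp(Δv / v_e) = exp(1790 / 2500.0) = exp(0.7160) = 2.0462.

mass ratio ≈ 2.05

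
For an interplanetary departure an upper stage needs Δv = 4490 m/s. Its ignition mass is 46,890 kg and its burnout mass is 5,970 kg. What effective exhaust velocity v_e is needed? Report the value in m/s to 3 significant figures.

v_e ≈ 2180 m/s

ln(m₀/m_f) = ln(46890/5970) = ln(7.854) = 2.0611.
From the ideal rocket equation, v_e = Δv / ln(m₀/m_f) = 4490 / 2.0611 = 2178.5 m/s.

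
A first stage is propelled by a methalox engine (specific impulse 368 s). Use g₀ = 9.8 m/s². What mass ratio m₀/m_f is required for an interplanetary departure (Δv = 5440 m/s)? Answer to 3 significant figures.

mass ratio ≈ 4.52

v_e = Isp · g₀ = 368 × 9.8 = 3606.4 m/s.
m₀/m_f = exp(Δv / v_e) = exp(5440 / 3606.4) = exp(1.5084) = 4.5196.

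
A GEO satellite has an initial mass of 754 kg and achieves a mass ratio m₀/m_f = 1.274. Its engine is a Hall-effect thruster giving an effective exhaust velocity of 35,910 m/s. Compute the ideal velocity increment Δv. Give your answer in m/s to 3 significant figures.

Δv ≈ 8700 m/s

From the ideal rocket equation, Δv = v_e · ln(1.274) = 35910.0 × 0.2422 ≈ 8696.0 m/s.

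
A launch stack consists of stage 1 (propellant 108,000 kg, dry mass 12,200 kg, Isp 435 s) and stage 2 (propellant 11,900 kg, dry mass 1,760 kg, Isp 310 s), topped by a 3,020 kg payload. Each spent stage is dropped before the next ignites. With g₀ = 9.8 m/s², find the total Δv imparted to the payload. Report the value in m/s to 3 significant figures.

Δv ≈ 10400 m/s

Ignition mass of stage 1 = 108,000+12,200 + 11,900+1,760 + 3,020 = 136,880 kg.
Stage 1: m₀ = 136,880 kg, m_f = 136,880 − 108,000 = 28,880 kg; Δv = 435×9.8×ln(4.74) = 4263.0×1.5560 ≈ 6633 m/s.
Stage 2: m₀ = 16,680 kg, m_f = 16,680 − 11,900 = 4,780 kg; Δv = 310×9.8×ln(3.49) = 3038.0×1.2498 ≈ 3797 m/s.
Total Δv = 6633 + 3797 = 10430 m/s.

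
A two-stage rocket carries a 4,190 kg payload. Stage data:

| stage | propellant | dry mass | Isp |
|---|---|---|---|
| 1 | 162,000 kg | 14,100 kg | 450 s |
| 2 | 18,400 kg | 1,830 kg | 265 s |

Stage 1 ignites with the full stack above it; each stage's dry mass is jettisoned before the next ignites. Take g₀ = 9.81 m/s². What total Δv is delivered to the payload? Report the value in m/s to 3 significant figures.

Δv ≈ 10900 m/s

Ignition mass of stage 1 = 162,000+14,100 + 18,400+1,830 + 4,190 = 200,520 kg.
Stage 1: m₀ = 200,520 kg, m_f = 200,520 − 162,000 = 38,520 kg; Δv = 450×9.81×ln(5.206) = 4414.5×1.6497 ≈ 7283 m/s.
Stage 2: m₀ = 24,420 kg, m_f = 24,420 − 18,400 = 6,020 kg; Δv = 265×9.81×ln(4.056) = 2599.7×1.4003 ≈ 3640 m/s.
Total Δv = 7283 + 3640 = 10923 m/s.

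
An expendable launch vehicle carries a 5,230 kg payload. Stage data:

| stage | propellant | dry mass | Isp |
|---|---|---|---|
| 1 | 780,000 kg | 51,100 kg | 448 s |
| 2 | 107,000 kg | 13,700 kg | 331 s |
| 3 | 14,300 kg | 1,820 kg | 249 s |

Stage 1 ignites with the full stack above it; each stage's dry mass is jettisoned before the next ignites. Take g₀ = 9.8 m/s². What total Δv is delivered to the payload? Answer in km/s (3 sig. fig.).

Ignition mass of stage 1 = 780,000+51,100 + 107,000+13,700 + 14,300+1,820 + 5,230 = 973,150 kg.
Stage 1: m₀ = 973,150 kg, m_f = 973,150 − 780,000 = 193,150 kg; Δv = 448×9.8×ln(5.038) = 4390.4×1.6171 ≈ 7100 m/s.
Stage 2: m₀ = 142,050 kg, m_f = 142,050 − 107,000 = 35,050 kg; Δv = 331×9.8×ln(4.053) = 3243.8×1.3994 ≈ 4539 m/s.
Stage 3: m₀ = 21,350 kg, m_f = 21,350 − 14,300 = 7,050 kg; Δv = 249×9.8×ln(3.028) = 2440.2×1.1080 ≈ 2704 m/s.
Total Δv = 7100 + 4539 + 2704 = 14343 m/s.

Δv ≈ 14.3 km/s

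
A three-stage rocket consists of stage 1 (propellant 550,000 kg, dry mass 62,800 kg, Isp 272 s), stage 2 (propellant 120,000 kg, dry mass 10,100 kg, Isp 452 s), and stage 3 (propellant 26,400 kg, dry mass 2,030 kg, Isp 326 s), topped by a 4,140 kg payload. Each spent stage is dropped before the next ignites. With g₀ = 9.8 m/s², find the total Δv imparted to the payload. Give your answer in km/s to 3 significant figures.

Ignition mass of stage 1 = 550,000+62,800 + 120,000+10,100 + 26,400+2,030 + 4,140 = 775,470 kg.
Stage 1: m₀ = 775,470 kg, m_f = 775,470 − 550,000 = 225,470 kg; Δv = 272×9.8×ln(3.439) = 2665.6×1.2353 ≈ 3293 m/s.
Stage 2: m₀ = 162,670 kg, m_f = 162,670 − 120,000 = 42,670 kg; Δv = 452×9.8×ln(3.812) = 4429.6×1.3382 ≈ 5928 m/s.
Stage 3: m₀ = 32,570 kg, m_f = 32,570 − 26,400 = 6,170 kg; Δv = 326×9.8×ln(5.279) = 3194.8×1.6637 ≈ 5315 m/s.
Total Δv = 3293 + 5928 + 5315 = 14536 m/s.

Δv ≈ 14.5 km/s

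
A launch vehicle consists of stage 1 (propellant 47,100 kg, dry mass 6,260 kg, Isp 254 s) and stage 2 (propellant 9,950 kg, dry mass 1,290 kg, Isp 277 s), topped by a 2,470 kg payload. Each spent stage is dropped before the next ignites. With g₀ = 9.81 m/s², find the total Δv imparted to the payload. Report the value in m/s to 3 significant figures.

Δv ≈ 6530 m/s

Ignition mass of stage 1 = 47,100+6,260 + 9,950+1,290 + 2,470 = 67,070 kg.
Stage 1: m₀ = 67,070 kg, m_f = 67,070 − 47,100 = 19,970 kg; Δv = 254×9.81×ln(3.359) = 2491.7×1.2115 ≈ 3019 m/s.
Stage 2: m₀ = 13,710 kg, m_f = 13,710 − 9,950 = 3,760 kg; Δv = 277×9.81×ln(3.646) = 2717.4×1.2937 ≈ 3515 m/s.
Total Δv = 3019 + 3515 = 6534 m/s.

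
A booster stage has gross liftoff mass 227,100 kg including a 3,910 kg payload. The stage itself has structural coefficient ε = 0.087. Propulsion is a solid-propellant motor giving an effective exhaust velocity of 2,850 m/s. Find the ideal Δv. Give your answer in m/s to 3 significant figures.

Δv ≈ 6490 m/s

Stage wet mass = m₀ − payload = 227,100 − 3,910 = 223,190 kg.
Stage dry mass = ε × stage wet mass = 0.087 × 223,190 = 19,417.5 kg.
Burnout mass m_f = stage dry + payload = 19,417.5 + 3,910 = 23,327.5 kg.
Rocket equation: Δv = v_e · ln(227,100/23,327.5) = 2850.0 × ln(9.735) = 2850.0 × 2.2758 ≈ 6486 m/s.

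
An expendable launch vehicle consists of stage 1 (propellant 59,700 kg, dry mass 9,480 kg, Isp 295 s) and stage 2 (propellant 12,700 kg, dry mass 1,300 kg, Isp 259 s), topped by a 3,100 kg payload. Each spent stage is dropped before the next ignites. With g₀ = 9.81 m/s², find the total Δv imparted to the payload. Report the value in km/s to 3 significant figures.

Δv ≈ 6.86 km/s

Ignition mass of stage 1 = 59,700+9,480 + 12,700+1,300 + 3,100 = 86,280 kg.
Stage 1: m₀ = 86,280 kg, m_f = 86,280 − 59,700 = 26,580 kg; Δv = 295×9.81×ln(3.246) = 2894.0×1.1774 ≈ 3407 m/s.
Stage 2: m₀ = 17,100 kg, m_f = 17,100 − 12,700 = 4,400 kg; Δv = 259×9.81×ln(3.886) = 2540.8×1.3575 ≈ 3449 m/s.
Total Δv = 3407 + 3449 = 6856 m/s.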